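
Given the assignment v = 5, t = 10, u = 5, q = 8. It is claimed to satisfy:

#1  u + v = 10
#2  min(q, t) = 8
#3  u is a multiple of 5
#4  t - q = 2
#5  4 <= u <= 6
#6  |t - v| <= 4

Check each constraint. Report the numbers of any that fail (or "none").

#1 u + v = 5 + 5 = 10  ✔
#2 min(8, 10) = 8  ✔
#3 5 / 5 = 1, so 5 divides 5  ✔
#4 t - q = 10 - 8 = 2  ✔
#5 u = 5 lies in [4, 6]  ✔
#6 |10 - 5| = 5; 5 > 4, exceeds bound 4  ✘

Violated: 6.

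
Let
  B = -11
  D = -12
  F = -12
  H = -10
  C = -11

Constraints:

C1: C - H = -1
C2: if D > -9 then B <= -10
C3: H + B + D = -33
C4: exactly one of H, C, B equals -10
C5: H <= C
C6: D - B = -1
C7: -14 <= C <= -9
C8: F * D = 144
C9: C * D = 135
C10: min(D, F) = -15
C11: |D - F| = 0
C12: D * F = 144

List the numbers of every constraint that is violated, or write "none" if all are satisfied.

C1: C - H = -11 - (-10) = -1 — OK.
C2: D = -12, not > -9; antecedent false, conditional vacuously true — OK.
C3: H + B + D = -10 + (-11) + (-12) = -33 — OK.
C4: H=-10, C=-11, B=-11; 1 of them equals -10 — OK.
C5: H = -10, C = -11; -10 > -11 (want ≤) — violated.
C6: D - B = -12 - (-11) = -1 — OK.
C7: C = -11 lies in [-14, -9] — OK.
C8: F * D = -12 * (-12) = 144 — OK.
C9: C * D = -11 * (-12) = 132, not 135 — violated.
C10: min(-12, -12) = -12, not -15 — violated.
C11: |-12 - (-12)| = 0 — OK.
C12: D * F = -12 * (-12) = 144 — OK.

No — constraints 5, 9, and 10 are not satisfied.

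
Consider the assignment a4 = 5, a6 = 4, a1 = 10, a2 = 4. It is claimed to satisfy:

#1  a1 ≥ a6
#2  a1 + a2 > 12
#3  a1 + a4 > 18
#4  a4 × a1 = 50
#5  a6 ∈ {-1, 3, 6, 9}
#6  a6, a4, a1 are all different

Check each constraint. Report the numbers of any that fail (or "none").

The assignment fails constraints 3 and 5.

#1 a1 = 10, a6 = 4; 10 ≥ 4 — OK.
#2 a1 + a2 = 10 + 4 = 14; 14 > 12 — OK.
#3 a1 + a4 = 10 + 5 = 15; 15 ≤ 18, bound 18 not met — violated.
#4 a4 × a1 = 5 × 10 = 50 — OK.
#5 a6 = 4 is not in {-1, 3, 6, 9} — violated.
#6 values 4, 5, 10 are pairwise distinct — OK.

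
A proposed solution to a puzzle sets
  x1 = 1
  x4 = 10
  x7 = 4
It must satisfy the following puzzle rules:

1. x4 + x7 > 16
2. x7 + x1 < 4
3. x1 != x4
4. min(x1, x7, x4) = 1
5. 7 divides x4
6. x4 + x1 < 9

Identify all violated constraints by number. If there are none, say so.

Violated: 1, 2, 5, and 6.

1. x4 + x7 = 10 + 4 = 14; 14 ≤ 16, bound 16 not met — does not hold.
2. x7 + x1 = 4 + 1 = 5; 5 ≥ 4, bound 4 not met — does not hold.
3. x1 = 1, x4 = 10; distinct — holds.
4. min(1, 4, 10) = 1 — holds.
5. 10 = 7*1 + 3, so 7 does not divide 10 — does not hold.
6. x4 + x1 = 10 + 1 = 11; 11 ≥ 9, bound 9 not met — does not hold.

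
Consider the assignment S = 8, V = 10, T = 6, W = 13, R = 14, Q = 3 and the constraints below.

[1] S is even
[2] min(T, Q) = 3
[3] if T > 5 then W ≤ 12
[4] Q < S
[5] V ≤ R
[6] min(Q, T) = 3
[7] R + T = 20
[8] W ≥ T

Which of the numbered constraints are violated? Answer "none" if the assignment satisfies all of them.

The assignment fails constraint 3.

[1] S = 8 is even — OK.
[2] min(6, 3) = 3 — OK.
[3] T = 6 > 5, so we need W ≤ 12; but W = 13 > 12 — violated.
[4] Q = 3, S = 8; 3 < 8 — OK.
[5] V = 10, R = 14; 10 ≤ 14 — OK.
[6] min(3, 6) = 3 — OK.
[7] R + T = 14 + 6 = 20 — OK.
[8] W = 13, T = 6; 13 ≥ 6 — OK.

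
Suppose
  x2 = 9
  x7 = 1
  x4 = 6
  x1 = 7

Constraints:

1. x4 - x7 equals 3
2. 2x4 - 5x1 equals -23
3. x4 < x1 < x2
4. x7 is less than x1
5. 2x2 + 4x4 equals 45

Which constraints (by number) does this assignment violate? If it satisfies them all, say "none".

Constraints 1 and 5 are violated.

1. x4 - x7 = 6 - 1 = 5, not 3 — fails.
2. 2x4 - 5x1 = 2(6) - 5(7) = -23 — holds.
3. values 6 < 7 < 9 — holds.
4. x7 = 1, x1 = 7; 1 < 7 — holds.
5. 2x2 + 4x4 = 2(9) + 4(6) = 42, not 45 — fails.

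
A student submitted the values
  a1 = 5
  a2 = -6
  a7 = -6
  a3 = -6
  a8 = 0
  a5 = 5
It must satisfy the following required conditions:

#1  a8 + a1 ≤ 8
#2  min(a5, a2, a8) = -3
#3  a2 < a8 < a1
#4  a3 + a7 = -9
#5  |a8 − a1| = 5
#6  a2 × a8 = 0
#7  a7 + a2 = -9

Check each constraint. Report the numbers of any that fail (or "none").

#1 a8 + a1 = 0 + 5 = 5; 5 ≤ 8 — OK.
#2 min(5, -6, 0) = -6, not -3 — violated.
#3 values -6 < 0 < 5 — OK.
#4 a3 + a7 = -6 + (-6) = -12, not -9 — violated.
#5 |0 − 5| = 5 — OK.
#6 a2 × a8 = -6 × 0 = 0 — OK.
#7 a7 + a2 = -6 + (-6) = -12, not -9 — violated.

No — constraints 2, 4, and 7 are not satisfied.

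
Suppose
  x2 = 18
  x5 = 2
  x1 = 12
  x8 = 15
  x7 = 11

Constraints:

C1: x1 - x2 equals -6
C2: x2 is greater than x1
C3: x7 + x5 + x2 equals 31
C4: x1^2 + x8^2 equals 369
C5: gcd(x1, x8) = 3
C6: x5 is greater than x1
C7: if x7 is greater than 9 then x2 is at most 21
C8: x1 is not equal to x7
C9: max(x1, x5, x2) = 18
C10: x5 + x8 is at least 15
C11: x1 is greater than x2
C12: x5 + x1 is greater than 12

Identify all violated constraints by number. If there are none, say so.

Constraints 6 and 11 are violated.

C1: x1 - x2 = 12 - 18 = -6 — OK.
C2: x2 = 18, x1 = 12; 18 > 12 — OK.
C3: x7 + x5 + x2 = 11 + 2 + 18 = 31 — OK.
C4: x1^2 + x8^2 = 12^2 + 15^2 = 144 + 225 = 369 — OK.
C5: gcd(12, 15) = 3 — OK.
C6: x5 = 2, x1 = 12; 2 ≤ 12 (want >) — violated.
C7: x7 = 11 > 9, so we need x2 ≤ 21; x2 = 18 ≤ 21 — OK.
C8: x1 = 12, x7 = 11; distinct — OK.
C9: max(12, 2, 18) = 18 — OK.
C10: x5 + x8 = 2 + 15 = 17; 17 ≥ 15 — OK.
C11: x1 = 12, x2 = 18; 12 ≤ 18 (want >) — violated.
C12: x5 + x1 = 2 + 12 = 14; 14 > 12 — OK.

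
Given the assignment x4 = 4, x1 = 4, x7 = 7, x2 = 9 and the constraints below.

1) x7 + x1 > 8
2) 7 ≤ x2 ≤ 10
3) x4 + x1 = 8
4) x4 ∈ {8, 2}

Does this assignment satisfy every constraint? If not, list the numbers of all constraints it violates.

1) x7 + x1 = 7 + 4 = 11; 11 > 8 — holds.
2) x2 = 9 lies in [7, 10] — holds.
3) x4 + x1 = 4 + 4 = 8 — holds.
4) x4 = 4 is not in {8, 2} — fails.

Violated: 4.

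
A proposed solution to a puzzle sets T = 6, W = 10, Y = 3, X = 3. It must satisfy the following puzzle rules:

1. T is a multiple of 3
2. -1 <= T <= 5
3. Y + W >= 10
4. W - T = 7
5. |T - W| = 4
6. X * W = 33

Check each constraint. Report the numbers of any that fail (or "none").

No — constraints 2, 4, and 6 are not satisfied.

1. 6 / 3 = 2, so 3 divides 6  holds
2. T = 6 is outside [-1, 5]  fails
3. Y + W = 3 + 10 = 13; 13 ≥ 10  holds
4. W - T = 10 - 6 = 4, not 7  fails
5. |6 - 10| = 4  holds
6. X * W = 3 * 10 = 30, not 33  fails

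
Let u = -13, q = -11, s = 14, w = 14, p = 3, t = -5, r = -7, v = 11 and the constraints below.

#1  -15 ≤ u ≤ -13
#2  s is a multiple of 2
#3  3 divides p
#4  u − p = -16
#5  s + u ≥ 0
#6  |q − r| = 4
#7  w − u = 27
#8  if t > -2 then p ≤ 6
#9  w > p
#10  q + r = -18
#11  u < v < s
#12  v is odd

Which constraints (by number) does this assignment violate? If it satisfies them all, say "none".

#1 u = -13 lies in [-15, -13]  OK
#2 14 / 2 = 7, so 2 divides 14  OK
#3 3 / 3 = 1, so 3 divides 3  OK
#4 u − p = -13 − 3 = -16  OK
#5 s + u = 14 + (-13) = 1; 1 ≥ 0  OK
#6 |-11 − (-7)| = 4  OK
#7 w − u = 14 − (-13) = 27  OK
#8 t = -5, not > -2; antecedent false, conditional vacuously true  OK
#9 w = 14, p = 3; 14 > 3  OK
#10 q + r = -11 + (-7) = -18  OK
#11 values -13 < 11 < 14  OK
#12 v = 11 is odd  OK

None — every constraint holds.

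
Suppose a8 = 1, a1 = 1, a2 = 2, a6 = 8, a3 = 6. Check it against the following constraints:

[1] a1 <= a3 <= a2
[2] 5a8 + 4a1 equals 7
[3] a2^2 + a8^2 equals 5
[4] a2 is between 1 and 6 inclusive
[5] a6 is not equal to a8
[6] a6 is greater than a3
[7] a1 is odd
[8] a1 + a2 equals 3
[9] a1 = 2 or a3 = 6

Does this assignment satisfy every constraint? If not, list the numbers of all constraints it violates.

[1] values 1, 6, 2; a3 = 6 is not <= a2 = 2  false
[2] 5a8 + 4a1 = 5(1) + 4(1) = 9, not 7  false
[3] a2^2 + a8^2 = 2^2 + 1^2 = 4 + 1 = 5  true
[4] a2 = 2 lies in [1, 6]  true
[5] a6 = 8, a8 = 1; distinct  true
[6] a6 = 8, a3 = 6; 8 > 6  true
[7] a1 = 1 is odd  true
[8] a1 + a2 = 1 + 2 = 3  true
[9] a1 = 1 ≠ 2, but a3 = 6 = 6 (second disjunct)  true

Constraints 1 and 2 do not hold.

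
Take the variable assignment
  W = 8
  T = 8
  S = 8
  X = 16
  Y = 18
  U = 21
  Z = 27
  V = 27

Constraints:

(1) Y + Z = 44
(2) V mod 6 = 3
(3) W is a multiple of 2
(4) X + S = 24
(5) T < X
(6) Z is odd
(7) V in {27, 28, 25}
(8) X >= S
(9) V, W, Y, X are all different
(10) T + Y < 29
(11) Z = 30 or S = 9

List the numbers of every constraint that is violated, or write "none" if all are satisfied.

Violated: 1 and 11.

(1) Y + Z = 18 + 27 = 45, not 44 — does not hold.
(2) 27 mod 6 = 3 — holds.
(3) 8 / 2 = 4, so 2 divides 8 — holds.
(4) X + S = 16 + 8 = 24 — holds.
(5) T = 8, X = 16; 8 < 16 — holds.
(6) Z = 27 is odd — holds.
(7) V = 27 is in {27, 28, 25} — holds.
(8) X = 16, S = 8; 16 ≥ 8 — holds.
(9) values 27, 8, 18, 16 are pairwise distinct — holds.
(10) T + Y = 8 + 18 = 26; 26 < 29 — holds.
(11) Z = 27 ≠ 30 and S = 8 ≠ 9; both disjuncts false — does not hold.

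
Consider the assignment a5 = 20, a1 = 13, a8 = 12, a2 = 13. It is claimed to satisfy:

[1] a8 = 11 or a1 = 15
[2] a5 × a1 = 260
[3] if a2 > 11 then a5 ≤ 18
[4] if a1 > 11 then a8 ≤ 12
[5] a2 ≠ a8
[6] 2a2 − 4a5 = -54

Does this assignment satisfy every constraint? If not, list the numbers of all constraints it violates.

The assignment fails constraints 1, 3.

[1] a8 = 12 ≠ 11 and a1 = 13 ≠ 15; both disjuncts false — violated.
[2] a5 × a1 = 20 × 13 = 260 — satisfied.
[3] a2 = 13 > 11, so we need a5 ≤ 18; but a5 = 20 > 18 — violated.
[4] a1 = 13 > 11, so we need a8 ≤ 12; a8 = 12 ≤ 12 — satisfied.
[5] a2 = 13, a8 = 12; distinct — satisfied.
[6] 2a2 − 4a5 = 2(13) − 4(20) = -54 — satisfied.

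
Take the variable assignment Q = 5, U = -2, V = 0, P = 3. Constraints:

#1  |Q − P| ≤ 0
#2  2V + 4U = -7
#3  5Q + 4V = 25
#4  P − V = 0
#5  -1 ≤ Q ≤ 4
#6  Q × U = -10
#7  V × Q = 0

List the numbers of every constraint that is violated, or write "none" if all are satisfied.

#1 |5 − 3| = 2; 2 > 0, exceeds bound 0 — does not hold.
#2 2V + 4U = 2(0) + 4(-2) = -8, not -7 — does not hold.
#3 5Q + 4V = 5(5) + 4(0) = 25 — holds.
#4 P − V = 3 − 0 = 3, not 0 — does not hold.
#5 Q = 5 is outside [-1, 4] — does not hold.
#6 Q × U = 5 × (-2) = -10 — holds.
#7 V × Q = 0 × 5 = 0 — holds.

No — constraints 1, 2, 4, and 5 are not satisfied.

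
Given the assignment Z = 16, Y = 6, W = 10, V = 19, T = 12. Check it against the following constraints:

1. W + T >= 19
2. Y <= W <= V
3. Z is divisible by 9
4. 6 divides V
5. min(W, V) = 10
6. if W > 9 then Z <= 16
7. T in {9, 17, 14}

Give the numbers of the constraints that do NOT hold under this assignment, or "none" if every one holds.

Constraints 3, 4, and 7 are violated.

1. W + T = 10 + 12 = 22; 22 ≥ 19  OK
2. values 6 <= 10 <= 19  OK
3. 16 = 9*1 + 7, so 9 does not divide 16  FAIL
4. 19 = 6*3 + 1, so 6 does not divide 19  FAIL
5. min(10, 19) = 10  OK
6. W = 10 > 9, so we need Z ≤ 16; Z = 16 ≤ 16  OK
7. T = 12 is not in {9, 17, 14}  FAIL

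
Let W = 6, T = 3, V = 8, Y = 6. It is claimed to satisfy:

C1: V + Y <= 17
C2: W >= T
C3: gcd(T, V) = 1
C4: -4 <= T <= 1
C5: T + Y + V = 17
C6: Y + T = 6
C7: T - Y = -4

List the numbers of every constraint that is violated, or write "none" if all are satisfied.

Violated: 4, 6, and 7.

C1: V + Y = 8 + 6 = 14; 14 ≤ 17 — holds.
C2: W = 6, T = 3; 6 ≥ 3 — holds.
C3: gcd(3, 8) = 1 — holds.
C4: T = 3 is outside [-4, 1] — does not hold.
C5: T + Y + V = 3 + 6 + 8 = 17 — holds.
C6: Y + T = 6 + 3 = 9, not 6 — does not hold.
C7: T - Y = 3 - 6 = -3, not -4 — does not hold.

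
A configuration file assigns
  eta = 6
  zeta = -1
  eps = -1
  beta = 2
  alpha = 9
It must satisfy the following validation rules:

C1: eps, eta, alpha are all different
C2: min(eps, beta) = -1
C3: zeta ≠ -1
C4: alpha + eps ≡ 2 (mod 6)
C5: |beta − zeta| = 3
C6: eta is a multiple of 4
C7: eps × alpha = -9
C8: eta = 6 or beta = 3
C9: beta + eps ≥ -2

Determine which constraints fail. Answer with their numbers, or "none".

C1: values -1, 6, 9 are pairwise distinct  OK
C2: min(-1, 2) = -1  OK
C3: zeta = -1, but -1 is required to differ  FAIL
C4: alpha + eps = 8; 8 mod 6 = 2  OK
C5: |2 − (-1)| = 3  OK
C6: 6 = 4×1 + 2, so 4 does not divide 6  FAIL
C7: eps × alpha = -1 × 9 = -9  OK
C8: eta = 6 = 6 (first disjunct)  OK
C9: beta + eps = 2 + (-1) = 1; 1 ≥ -2  OK

Violated: 3, 6.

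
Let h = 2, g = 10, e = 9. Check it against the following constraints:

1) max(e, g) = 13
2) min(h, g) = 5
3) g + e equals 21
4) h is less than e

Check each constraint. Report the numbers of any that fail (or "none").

1) max(9, 10) = 10, not 13  no
2) min(2, 10) = 2, not 5  no
3) g + e = 10 + 9 = 19, not 21  no
4) h = 2, e = 9; 2 < 9  yes

Constraints 1, 2, 3 are violated.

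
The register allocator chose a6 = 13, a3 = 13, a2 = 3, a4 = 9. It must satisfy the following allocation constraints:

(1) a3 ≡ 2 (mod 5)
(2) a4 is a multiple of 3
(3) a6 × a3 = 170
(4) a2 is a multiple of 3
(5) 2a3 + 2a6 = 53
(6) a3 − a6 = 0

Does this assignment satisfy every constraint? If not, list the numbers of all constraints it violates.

(1) 13 mod 5 = 3, not 2 — does not hold.
(2) 9 / 3 = 3, so 3 divides 9 — holds.
(3) a6 × a3 = 13 × 13 = 169, not 170 — does not hold.
(4) 3 / 3 = 1, so 3 divides 3 — holds.
(5) 2a3 + 2a6 = 2(13) + 2(13) = 52, not 53 — does not hold.
(6) a3 − a6 = 13 − 13 = 0 — holds.

No — constraints 1, 3, 5 are not satisfied.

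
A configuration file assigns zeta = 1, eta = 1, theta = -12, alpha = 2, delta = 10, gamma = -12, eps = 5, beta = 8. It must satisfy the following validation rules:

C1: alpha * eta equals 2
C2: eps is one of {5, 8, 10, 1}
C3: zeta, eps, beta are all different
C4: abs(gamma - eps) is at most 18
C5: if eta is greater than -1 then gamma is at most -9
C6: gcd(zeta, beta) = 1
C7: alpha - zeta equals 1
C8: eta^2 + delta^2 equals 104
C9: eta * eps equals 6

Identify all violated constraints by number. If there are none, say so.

C1: alpha * eta = 2 * 1 = 2 — holds.
C2: eps = 5 is in {5, 8, 10, 1} — holds.
C3: values 1, 5, 8 are pairwise distinct — holds.
C4: abs(-12 - 5) = 17; 17 ≤ 18 — holds.
C5: eta = 1 > -1, so we need gamma ≤ -9; gamma = -12 ≤ -9 — holds.
C6: gcd(1, 8) = 1 — holds.
C7: alpha - zeta = 2 - 1 = 1 — holds.
C8: eta^2 + delta^2 = 1^2 + 10^2 = 1 + 100 = 101, not 104 — does not hold.
C9: eta * eps = 1 * 5 = 5, not 6 — does not hold.

Constraints 8 and 9 do not hold.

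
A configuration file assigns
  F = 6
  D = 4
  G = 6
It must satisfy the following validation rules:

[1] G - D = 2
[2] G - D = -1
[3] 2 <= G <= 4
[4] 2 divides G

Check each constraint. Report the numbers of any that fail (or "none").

[1] G - D = 6 - 4 = 2 — holds.
[2] G - D = 6 - 4 = 2, not -1 — fails.
[3] G = 6 is outside [2, 4] — fails.
[4] 6 / 2 = 3, so 2 divides 6 — holds.

Constraints 2, 3 do not hold.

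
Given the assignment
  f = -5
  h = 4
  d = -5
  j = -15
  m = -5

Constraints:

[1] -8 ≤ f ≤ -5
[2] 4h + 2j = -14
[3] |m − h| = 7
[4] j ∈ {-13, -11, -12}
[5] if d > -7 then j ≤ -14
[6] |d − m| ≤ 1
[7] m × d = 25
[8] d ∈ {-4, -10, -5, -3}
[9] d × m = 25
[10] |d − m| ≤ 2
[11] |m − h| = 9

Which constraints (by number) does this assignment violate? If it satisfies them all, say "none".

Violated: 3, 4.

[1] f = -5 lies in [-8, -5] — holds.
[2] 4h + 2j = 4(4) + 2(-15) = -14 — holds.
[3] |-5 − 4| = 9, not 7 — does not hold.
[4] j = -15 is not in {-13, -11, -12} — does not hold.
[5] d = -5 > -7, so we need j ≤ -14; j = -15 ≤ -14 — holds.
[6] |-5 − (-5)| = 0; 0 ≤ 1 — holds.
[7] m × d = -5 × (-5) = 25 — holds.
[8] d = -5 is in {-4, -10, -5, -3} — holds.
[9] d × m = -5 × (-5) = 25 — holds.
[10] |-5 − (-5)| = 0; 0 ≤ 2 — holds.
[11] |-5 − 4| = 9 — holds.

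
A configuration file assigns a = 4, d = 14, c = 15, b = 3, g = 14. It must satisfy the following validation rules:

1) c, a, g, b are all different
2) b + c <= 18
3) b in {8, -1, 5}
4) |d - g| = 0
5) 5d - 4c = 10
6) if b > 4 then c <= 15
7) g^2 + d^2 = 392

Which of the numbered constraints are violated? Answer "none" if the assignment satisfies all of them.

1) values 15, 4, 14, 3 are pairwise distinct — holds.
2) b + c = 3 + 15 = 18; 18 ≤ 18 — holds.
3) b = 3 is not in {8, -1, 5} — fails.
4) |14 - 14| = 0 — holds.
5) 5d - 4c = 5(14) - 4(15) = 10 — holds.
6) b = 3, not > 4; antecedent false, conditional vacuously true — holds.
7) g^2 + d^2 = 14^2 + 14^2 = 196 + 196 = 392 — holds.

The assignment fails constraint 3.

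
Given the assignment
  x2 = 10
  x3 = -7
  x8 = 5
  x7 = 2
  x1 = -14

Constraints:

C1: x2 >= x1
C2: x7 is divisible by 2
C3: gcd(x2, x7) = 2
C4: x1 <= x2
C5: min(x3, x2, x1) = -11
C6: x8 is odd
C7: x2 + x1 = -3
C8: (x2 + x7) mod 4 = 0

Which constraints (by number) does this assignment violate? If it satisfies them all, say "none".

Constraints 5, 7 do not hold.

C1: x2 = 10, x1 = -14; 10 ≥ -14  ✔
C2: 2 / 2 = 1, so 2 divides 2  ✔
C3: gcd(10, 2) = 2  ✔
C4: x1 = -14, x2 = 10; -14 ≤ 10  ✔
C5: min(-7, 10, -14) = -14, not -11  ✘
C6: x8 = 5 is odd  ✔
C7: x2 + x1 = 10 + (-14) = -4, not -3  ✘
C8: x2 + x7 = 12; 12 mod 4 = 0  ✔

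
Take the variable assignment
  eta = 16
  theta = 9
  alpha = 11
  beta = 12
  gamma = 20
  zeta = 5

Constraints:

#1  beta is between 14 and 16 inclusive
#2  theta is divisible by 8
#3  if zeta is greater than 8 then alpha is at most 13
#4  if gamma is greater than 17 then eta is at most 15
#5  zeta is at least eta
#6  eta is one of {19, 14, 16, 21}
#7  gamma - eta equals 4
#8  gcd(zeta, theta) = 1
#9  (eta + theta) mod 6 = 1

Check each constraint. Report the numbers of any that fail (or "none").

The assignment fails constraints 1, 2, 4, 5.

#1 beta = 12 is outside [14, 16]  FAIL
#2 9 = 8*1 + 1, so 8 does not divide 9  FAIL
#3 zeta = 5, not > 8; antecedent false, conditional vacuously true  OK
#4 gamma = 20 > 17, so we need eta ≤ 15; but eta = 16 > 15  FAIL
#5 zeta = 5, eta = 16; 5 < 16 (want ≥)  FAIL
#6 eta = 16 is in {19, 14, 16, 21}  OK
#7 gamma - eta = 20 - 16 = 4  OK
#8 gcd(5, 9) = 1  OK
#9 eta + theta = 25; 25 mod 6 = 1  OK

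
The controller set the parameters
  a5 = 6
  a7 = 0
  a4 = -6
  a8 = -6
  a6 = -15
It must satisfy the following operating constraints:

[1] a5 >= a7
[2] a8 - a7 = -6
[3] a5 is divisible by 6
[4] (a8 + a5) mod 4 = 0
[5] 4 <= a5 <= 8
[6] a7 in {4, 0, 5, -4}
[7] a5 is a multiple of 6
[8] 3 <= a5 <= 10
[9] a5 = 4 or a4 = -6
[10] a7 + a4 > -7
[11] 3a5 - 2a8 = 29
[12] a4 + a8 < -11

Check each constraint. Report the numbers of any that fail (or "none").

The assignment fails constraint 11.

[1] a5 = 6, a7 = 0; 6 ≥ 0  ✓
[2] a8 - a7 = -6 - 0 = -6  ✓
[3] 6 / 6 = 1, so 6 divides 6  ✓
[4] a8 + a5 = 0; 0 mod 4 = 0  ✓
[5] a5 = 6 lies in [4, 8]  ✓
[6] a7 = 0 is in {4, 0, 5, -4}  ✓
[7] 6 / 6 = 1, so 6 divides 6  ✓
[8] a5 = 6 lies in [3, 10]  ✓
[9] a5 = 6 ≠ 4, but a4 = -6 = -6 (second disjunct)  ✓
[10] a7 + a4 = 0 + (-6) = -6; -6 > -7  ✓
[11] 3a5 - 2a8 = 3(6) - 2(-6) = 30, not 29  ✗
[12] a4 + a8 = -6 + (-6) = -12; -12 < -11  ✓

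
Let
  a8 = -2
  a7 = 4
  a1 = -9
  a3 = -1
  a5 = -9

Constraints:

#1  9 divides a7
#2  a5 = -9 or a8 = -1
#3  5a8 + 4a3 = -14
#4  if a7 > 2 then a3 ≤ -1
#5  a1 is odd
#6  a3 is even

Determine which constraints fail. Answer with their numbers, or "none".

#1 4 = 9×0 + 4, so 9 does not divide 4 — violated.
#2 a5 = -9 = -9 (first disjunct) — satisfied.
#3 5a8 + 4a3 = 5(-2) + 4(-1) = -14 — satisfied.
#4 a7 = 4 > 2, so we need a3 ≤ -1; a3 = -1 ≤ -1 — satisfied.
#5 a1 = -9 is odd — satisfied.
#6 a3 = -1 is odd — violated.

Violated: 1 and 6.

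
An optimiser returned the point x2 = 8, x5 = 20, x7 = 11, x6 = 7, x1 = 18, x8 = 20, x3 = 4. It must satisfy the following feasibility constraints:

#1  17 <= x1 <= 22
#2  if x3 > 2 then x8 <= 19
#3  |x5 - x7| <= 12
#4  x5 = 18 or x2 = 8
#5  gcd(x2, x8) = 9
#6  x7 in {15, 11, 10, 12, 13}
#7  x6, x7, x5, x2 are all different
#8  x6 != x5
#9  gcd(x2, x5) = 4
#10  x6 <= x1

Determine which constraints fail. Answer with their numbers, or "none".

#1 x1 = 18 lies in [17, 22] — satisfied.
#2 x3 = 4 > 2, so we need x8 ≤ 19; but x8 = 20 > 19 — violated.
#3 |20 - 11| = 9; 9 ≤ 12 — satisfied.
#4 x5 = 20 ≠ 18, but x2 = 8 = 8 (second disjunct) — satisfied.
#5 gcd(8, 20) = 4, not 9 — violated.
#6 x7 = 11 is in {15, 11, 10, 12, 13} — satisfied.
#7 values 7, 11, 20, 8 are pairwise distinct — satisfied.
#8 x6 = 7, x5 = 20; distinct — satisfied.
#9 gcd(8, 20) = 4 — satisfied.
#10 x6 = 7, x1 = 18; 7 ≤ 18 — satisfied.

Violated: 2 and 5.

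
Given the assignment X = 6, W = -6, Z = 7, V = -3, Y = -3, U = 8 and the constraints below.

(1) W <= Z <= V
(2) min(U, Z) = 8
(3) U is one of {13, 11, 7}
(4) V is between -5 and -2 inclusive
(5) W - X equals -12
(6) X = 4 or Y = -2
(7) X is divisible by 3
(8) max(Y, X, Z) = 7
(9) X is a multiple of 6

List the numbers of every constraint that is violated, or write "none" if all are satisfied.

(1) values -6, 7, -3; Z = 7 is not <= V = -3  fails
(2) min(8, 7) = 7, not 8  fails
(3) U = 8 is not in {13, 11, 7}  fails
(4) V = -3 lies in [-5, -2]  holds
(5) W - X = -6 - 6 = -12  holds
(6) X = 6 ≠ 4 and Y = -3 ≠ -2; both disjuncts false  fails
(7) 6 / 3 = 2, so 3 divides 6  holds
(8) max(-3, 6, 7) = 7  holds
(9) 6 / 6 = 1, so 6 divides 6  holds

Violated: 1, 2, 3, 6.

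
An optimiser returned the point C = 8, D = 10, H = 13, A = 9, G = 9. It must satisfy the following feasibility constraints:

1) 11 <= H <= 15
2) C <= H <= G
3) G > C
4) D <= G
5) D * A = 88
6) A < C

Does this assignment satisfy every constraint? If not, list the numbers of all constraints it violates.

1) H = 13 lies in [11, 15]  ✓
2) values 8, 13, 9; H = 13 is not <= G = 9  ✗
3) G = 9, C = 8; 9 > 8  ✓
4) D = 10, G = 9; 10 > 9 (want ≤)  ✗
5) D * A = 10 * 9 = 90, not 88  ✗
6) A = 9, C = 8; 9 ≥ 8 (want <)  ✗

No — constraints 2, 4, 5, and 6 are not satisfied.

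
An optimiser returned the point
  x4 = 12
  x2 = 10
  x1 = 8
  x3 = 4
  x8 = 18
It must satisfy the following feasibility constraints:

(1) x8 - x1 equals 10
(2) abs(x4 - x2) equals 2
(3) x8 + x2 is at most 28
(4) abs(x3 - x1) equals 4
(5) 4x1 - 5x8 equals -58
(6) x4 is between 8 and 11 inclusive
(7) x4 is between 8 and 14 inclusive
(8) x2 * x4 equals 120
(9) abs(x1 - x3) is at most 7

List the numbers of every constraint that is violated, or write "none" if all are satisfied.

Constraint 6 is violated.

(1) x8 - x1 = 18 - 8 = 10  yes
(2) abs(12 - 10) = 2  yes
(3) x8 + x2 = 18 + 10 = 28; 28 ≤ 28  yes
(4) abs(4 - 8) = 4  yes
(5) 4x1 - 5x8 = 4(8) - 5(18) = -58  yes
(6) x4 = 12 is outside [8, 11]  no
(7) x4 = 12 lies in [8, 14]  yes
(8) x2 * x4 = 10 * 12 = 120  yes
(9) abs(8 - 4) = 4; 4 ≤ 7  yes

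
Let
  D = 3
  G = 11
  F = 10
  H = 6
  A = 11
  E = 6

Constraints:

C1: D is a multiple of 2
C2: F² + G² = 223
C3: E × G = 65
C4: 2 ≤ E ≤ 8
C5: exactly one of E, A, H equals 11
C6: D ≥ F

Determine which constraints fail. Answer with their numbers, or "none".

Violated: 1, 2, 3, 6.

C1: 3 = 2×1 + 1, so 2 does not divide 3 — violated.
C2: F² + G² = 10² + 11² = 100 + 121 = 221, not 223 — violated.
C3: E × G = 6 × 11 = 66, not 65 — violated.
C4: E = 6 lies in [2, 8] — satisfied.
C5: E=6, A=11, H=6; 1 of them equals 11 — satisfied.
C6: D = 3, F = 10; 3 < 10 (want ≥) — violated.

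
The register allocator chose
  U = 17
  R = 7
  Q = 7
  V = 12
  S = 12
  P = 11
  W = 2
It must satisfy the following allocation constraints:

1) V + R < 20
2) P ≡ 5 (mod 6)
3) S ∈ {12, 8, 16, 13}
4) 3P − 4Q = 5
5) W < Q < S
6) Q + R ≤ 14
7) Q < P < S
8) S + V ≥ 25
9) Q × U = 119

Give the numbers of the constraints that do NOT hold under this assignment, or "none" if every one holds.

1) V + R = 12 + 7 = 19; 19 < 20 — holds.
2) 11 mod 6 = 5 — holds.
3) S = 12 is in {12, 8, 16, 13} — holds.
4) 3P − 4Q = 3(11) − 4(7) = 5 — holds.
5) values 2 < 7 < 12 — holds.
6) Q + R = 7 + 7 = 14; 14 ≤ 14 — holds.
7) values 7 < 11 < 12 — holds.
8) S + V = 12 + 12 = 24; 24 < 25, bound 25 not met — fails.
9) Q × U = 7 × 17 = 119 — holds.

No — constraint 8 is not satisfied.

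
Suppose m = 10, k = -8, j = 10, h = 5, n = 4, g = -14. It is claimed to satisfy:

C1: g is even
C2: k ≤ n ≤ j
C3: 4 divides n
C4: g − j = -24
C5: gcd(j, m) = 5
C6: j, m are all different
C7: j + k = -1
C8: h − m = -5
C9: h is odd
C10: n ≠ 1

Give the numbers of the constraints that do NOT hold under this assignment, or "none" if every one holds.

C1: g = -14 is even  holds
C2: values -8 ≤ 4 ≤ 10  holds
C3: 4 / 4 = 1, so 4 divides 4  holds
C4: g − j = -14 − 10 = -24  holds
C5: gcd(10, 10) = 10, not 5  fails
C6: j = m = 10, not all different  fails
C7: j + k = 10 + (-8) = 2, not -1  fails
C8: h − m = 5 − 10 = -5  holds
C9: h = 5 is odd  holds
C10: n = 4, and 4 ≠ 1  holds

No — constraints 5, 6, and 7 are not satisfied.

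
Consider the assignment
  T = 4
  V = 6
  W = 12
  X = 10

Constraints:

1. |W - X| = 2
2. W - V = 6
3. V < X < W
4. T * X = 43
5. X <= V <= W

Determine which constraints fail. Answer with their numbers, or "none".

Constraints 4 and 5 are violated.

1. |12 - 10| = 2 — OK.
2. W - V = 12 - 6 = 6 — OK.
3. values 6 < 10 < 12 — OK.
4. T * X = 4 * 10 = 40, not 43 — violated.
5. values 10, 6, 12; X = 10 is not <= V = 6 — violated.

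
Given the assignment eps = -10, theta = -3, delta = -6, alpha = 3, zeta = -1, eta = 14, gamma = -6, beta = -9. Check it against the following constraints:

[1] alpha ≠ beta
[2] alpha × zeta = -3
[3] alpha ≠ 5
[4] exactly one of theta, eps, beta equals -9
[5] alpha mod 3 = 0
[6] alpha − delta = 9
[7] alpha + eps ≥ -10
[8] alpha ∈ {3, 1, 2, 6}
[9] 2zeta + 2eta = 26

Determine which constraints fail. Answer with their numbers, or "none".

None — every constraint holds.

[1] alpha = 3, beta = -9; distinct — OK.
[2] alpha × zeta = 3 × (-1) = -3 — OK.
[3] alpha = 3, and 3 ≠ 5 — OK.
[4] theta=-3, eps=-10, beta=-9; 1 of them equals -9 — OK.
[5] 3 mod 3 = 0 — OK.
[6] alpha − delta = 3 − (-6) = 9 — OK.
[7] alpha + eps = 3 + (-10) = -7; -7 ≥ -10 — OK.
[8] alpha = 3 is in {3, 1, 2, 6} — OK.
[9] 2zeta + 2eta = 2(-1) + 2(14) = 26 — OK.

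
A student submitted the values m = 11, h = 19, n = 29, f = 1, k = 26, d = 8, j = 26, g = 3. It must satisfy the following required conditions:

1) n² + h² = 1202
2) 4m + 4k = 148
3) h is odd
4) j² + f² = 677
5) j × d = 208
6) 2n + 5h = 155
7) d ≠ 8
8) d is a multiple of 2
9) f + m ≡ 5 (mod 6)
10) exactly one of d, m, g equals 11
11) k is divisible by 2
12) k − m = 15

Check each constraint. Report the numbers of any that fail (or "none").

1) n² + h² = 29² + 19² = 841 + 361 = 1202 — satisfied.
2) 4m + 4k = 4(11) + 4(26) = 148 — satisfied.
3) h = 19 is odd — satisfied.
4) j² + f² = 26² + 1² = 676 + 1 = 677 — satisfied.
5) j × d = 26 × 8 = 208 — satisfied.
6) 2n + 5h = 2(29) + 5(19) = 153, not 155 — violated.
7) d = 8, but 8 is required to differ — violated.
8) 8 / 2 = 4, so 2 divides 8 — satisfied.
9) f + m = 12; 12 mod 6 = 0, not 5 — violated.
10) d=8, m=11, g=3; 1 of them equals 11 — satisfied.
11) 26 / 2 = 13, so 2 divides 26 — satisfied.
12) k − m = 26 − 11 = 15 — satisfied.

The assignment fails constraints 6, 7, 9.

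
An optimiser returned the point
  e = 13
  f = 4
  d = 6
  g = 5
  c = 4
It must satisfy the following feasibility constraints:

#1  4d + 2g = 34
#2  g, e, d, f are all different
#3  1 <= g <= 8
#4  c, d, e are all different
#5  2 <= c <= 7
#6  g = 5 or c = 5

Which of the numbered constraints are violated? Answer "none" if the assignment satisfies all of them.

Yes — all constraints hold.

#1 4d + 2g = 4(6) + 2(5) = 34  ✔
#2 values 5, 13, 6, 4 are pairwise distinct  ✔
#3 g = 5 lies in [1, 8]  ✔
#4 values 4, 6, 13 are pairwise distinct  ✔
#5 c = 4 lies in [2, 7]  ✔
#6 g = 5 = 5 (first disjunct)  ✔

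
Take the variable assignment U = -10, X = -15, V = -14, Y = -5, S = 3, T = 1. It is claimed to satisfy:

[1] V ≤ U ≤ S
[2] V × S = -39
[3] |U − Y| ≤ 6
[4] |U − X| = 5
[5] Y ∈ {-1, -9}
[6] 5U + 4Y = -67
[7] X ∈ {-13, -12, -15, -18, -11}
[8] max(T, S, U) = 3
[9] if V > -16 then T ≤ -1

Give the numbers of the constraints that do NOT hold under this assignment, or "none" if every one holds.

[1] values -14 ≤ -10 ≤ 3 — holds.
[2] V × S = -14 × 3 = -42, not -39 — fails.
[3] |-10 − (-5)| = 5; 5 ≤ 6 — holds.
[4] |-10 − (-15)| = 5 — holds.
[5] Y = -5 is not in {-1, -9} — fails.
[6] 5U + 4Y = 5(-10) + 4(-5) = -70, not -67 — fails.
[7] X = -15 is in {-13, -12, -15, -18, -11} — holds.
[8] max(1, 3, -10) = 3 — holds.
[9] V = -14 > -16, so we need T ≤ -1; but T = 1 > -1 — fails.

Violated: 2, 5, 6, 9.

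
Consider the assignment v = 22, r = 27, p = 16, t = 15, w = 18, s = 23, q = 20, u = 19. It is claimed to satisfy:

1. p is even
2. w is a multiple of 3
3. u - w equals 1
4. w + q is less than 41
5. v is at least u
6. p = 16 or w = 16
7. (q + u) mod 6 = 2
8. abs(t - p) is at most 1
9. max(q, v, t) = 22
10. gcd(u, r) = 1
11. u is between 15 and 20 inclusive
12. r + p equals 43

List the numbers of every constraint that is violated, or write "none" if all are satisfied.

Constraint 7 is violated.

1. p = 16 is even  true
2. 18 / 3 = 6, so 3 divides 18  true
3. u - w = 19 - 18 = 1  true
4. w + q = 18 + 20 = 38; 38 < 41  true
5. v = 22, u = 19; 22 ≥ 19  true
6. p = 16 = 16 (first disjunct)  true
7. q + u = 39; 39 mod 6 = 3, not 2  false
8. abs(15 - 16) = 1; 1 ≤ 1  true
9. max(20, 22, 15) = 22  true
10. gcd(19, 27) = 1  true
11. u = 19 lies in [15, 20]  true
12. r + p = 27 + 16 = 43  true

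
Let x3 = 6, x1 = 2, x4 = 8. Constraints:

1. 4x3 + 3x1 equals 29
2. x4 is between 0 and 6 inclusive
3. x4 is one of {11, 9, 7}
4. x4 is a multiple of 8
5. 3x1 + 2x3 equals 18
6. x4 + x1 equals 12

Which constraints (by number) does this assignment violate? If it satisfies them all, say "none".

1. 4x3 + 3x1 = 4(6) + 3(2) = 30, not 29 — fails.
2. x4 = 8 is outside [0, 6] — fails.
3. x4 = 8 is not in {11, 9, 7} — fails.
4. 8 / 8 = 1, so 8 divides 8 — holds.
5. 3x1 + 2x3 = 3(2) + 2(6) = 18 — holds.
6. x4 + x1 = 8 + 2 = 10, not 12 — fails.

The assignment fails constraints 1, 2, 3, and 6.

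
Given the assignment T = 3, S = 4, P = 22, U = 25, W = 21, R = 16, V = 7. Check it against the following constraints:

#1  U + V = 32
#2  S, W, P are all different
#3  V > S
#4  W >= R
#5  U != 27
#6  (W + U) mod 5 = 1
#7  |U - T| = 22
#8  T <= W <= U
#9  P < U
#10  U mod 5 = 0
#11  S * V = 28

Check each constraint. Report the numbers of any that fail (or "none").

#1 U + V = 25 + 7 = 32  OK
#2 values 4, 21, 22 are pairwise distinct  OK
#3 V = 7, S = 4; 7 > 4  OK
#4 W = 21, R = 16; 21 ≥ 16  OK
#5 U = 25, and 25 ≠ 27  OK
#6 W + U = 46; 46 mod 5 = 1  OK
#7 |25 - 3| = 22  OK
#8 values 3 <= 21 <= 25  OK
#9 P = 22, U = 25; 22 < 25  OK
#10 25 mod 5 = 0  OK
#11 S * V = 4 * 7 = 28  OK

None — every constraint holds.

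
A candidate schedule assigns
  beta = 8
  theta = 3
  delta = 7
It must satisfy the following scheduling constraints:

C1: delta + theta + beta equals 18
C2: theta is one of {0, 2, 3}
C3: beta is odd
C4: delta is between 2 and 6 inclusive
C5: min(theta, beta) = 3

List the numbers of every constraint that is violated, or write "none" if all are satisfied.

C1: delta + theta + beta = 7 + 3 + 8 = 18  holds
C2: theta = 3 is in {0, 2, 3}  holds
C3: beta = 8 is even  fails
C4: delta = 7 is outside [2, 6]  fails
C5: min(3, 8) = 3  holds

The assignment fails constraints 3 and 4.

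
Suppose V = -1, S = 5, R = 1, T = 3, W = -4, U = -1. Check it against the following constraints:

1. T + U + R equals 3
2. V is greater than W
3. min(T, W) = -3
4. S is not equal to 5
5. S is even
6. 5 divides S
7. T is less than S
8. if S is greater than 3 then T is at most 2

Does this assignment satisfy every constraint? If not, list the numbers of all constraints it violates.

1. T + U + R = 3 + (-1) + 1 = 3 — satisfied.
2. V = -1, W = -4; -1 > -4 — satisfied.
3. min(3, -4) = -4, not -3 — violated.
4. S = 5, but 5 is required to differ — violated.
5. S = 5 is odd — violated.
6. 5 / 5 = 1, so 5 divides 5 — satisfied.
7. T = 3, S = 5; 3 < 5 — satisfied.
8. S = 5 > 3, so we need T ≤ 2; but T = 3 > 2 — violated.

Constraints 3, 4, 5, 8 are violated.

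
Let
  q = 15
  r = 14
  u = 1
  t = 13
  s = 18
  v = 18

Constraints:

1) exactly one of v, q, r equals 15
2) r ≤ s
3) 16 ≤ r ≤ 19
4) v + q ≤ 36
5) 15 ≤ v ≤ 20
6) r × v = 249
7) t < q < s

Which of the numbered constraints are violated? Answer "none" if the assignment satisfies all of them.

Violated: 3 and 6.

1) v=18, q=15, r=14; 1 of them equals 15 — satisfied.
2) r = 14, s = 18; 14 ≤ 18 — satisfied.
3) r = 14 is outside [16, 19] — violated.
4) v + q = 18 + 15 = 33; 33 ≤ 36 — satisfied.
5) v = 18 lies in [15, 20] — satisfied.
6) r × v = 14 × 18 = 252, not 249 — violated.
7) values 13 < 15 < 18 — satisfied.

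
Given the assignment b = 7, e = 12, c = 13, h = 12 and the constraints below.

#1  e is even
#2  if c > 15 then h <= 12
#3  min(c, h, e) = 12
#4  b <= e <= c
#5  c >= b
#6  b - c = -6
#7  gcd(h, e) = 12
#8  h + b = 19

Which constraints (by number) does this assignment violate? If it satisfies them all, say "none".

Yes — all constraints hold.

#1 e = 12 is even  OK
#2 c = 13, not > 15; antecedent false, conditional vacuously true  OK
#3 min(13, 12, 12) = 12  OK
#4 values 7 <= 12 <= 13  OK
#5 c = 13, b = 7; 13 ≥ 7  OK
#6 b - c = 7 - 13 = -6  OK
#7 gcd(12, 12) = 12  OK
#8 h + b = 12 + 7 = 19  OK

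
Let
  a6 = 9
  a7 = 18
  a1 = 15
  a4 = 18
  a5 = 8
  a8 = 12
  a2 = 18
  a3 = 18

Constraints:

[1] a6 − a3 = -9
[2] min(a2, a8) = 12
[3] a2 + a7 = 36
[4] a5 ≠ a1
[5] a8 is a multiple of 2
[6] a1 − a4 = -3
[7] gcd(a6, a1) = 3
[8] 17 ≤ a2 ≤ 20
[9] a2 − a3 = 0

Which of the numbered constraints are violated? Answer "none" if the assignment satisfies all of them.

[1] a6 − a3 = 9 − 18 = -9 — OK.
[2] min(18, 12) = 12 — OK.
[3] a2 + a7 = 18 + 18 = 36 — OK.
[4] a5 = 8, a1 = 15; distinct — OK.
[5] 12 / 2 = 6, so 2 divides 12 — OK.
[6] a1 − a4 = 15 − 18 = -3 — OK.
[7] gcd(9, 15) = 3 — OK.
[8] a2 = 18 lies in [17, 20] — OK.
[9] a2 − a3 = 18 − 18 = 0 — OK.

None — every constraint holds.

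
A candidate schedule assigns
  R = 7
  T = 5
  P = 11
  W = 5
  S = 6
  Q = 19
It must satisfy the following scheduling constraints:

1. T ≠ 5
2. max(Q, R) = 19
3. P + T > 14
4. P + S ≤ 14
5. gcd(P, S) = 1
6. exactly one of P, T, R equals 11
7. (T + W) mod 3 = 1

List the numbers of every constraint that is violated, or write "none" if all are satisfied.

Constraints 1 and 4 do not hold.

1. T = 5, but 5 is required to differ — violated.
2. max(19, 7) = 19 — satisfied.
3. P + T = 11 + 5 = 16; 16 > 14 — satisfied.
4. P + S = 11 + 6 = 17; 17 > 14, bound 14 not met — violated.
5. gcd(11, 6) = 1 — satisfied.
6. P=11, T=5, R=7; 1 of them equals 11 — satisfied.
7. T + W = 10; 10 mod 3 = 1 — satisfied.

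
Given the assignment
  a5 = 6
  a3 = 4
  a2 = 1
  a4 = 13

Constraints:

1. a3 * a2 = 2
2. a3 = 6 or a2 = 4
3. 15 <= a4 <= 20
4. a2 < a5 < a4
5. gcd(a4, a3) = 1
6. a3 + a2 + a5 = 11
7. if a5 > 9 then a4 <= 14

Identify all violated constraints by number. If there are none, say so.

Constraints 1, 2, and 3 are violated.

1. a3 * a2 = 4 * 1 = 4, not 2 — fails.
2. a3 = 4 ≠ 6 and a2 = 1 ≠ 4; both disjuncts false — fails.
3. a4 = 13 is outside [15, 20] — fails.
4. values 1 < 6 < 13 — holds.
5. gcd(13, 4) = 1 — holds.
6. a3 + a2 + a5 = 4 + 1 + 6 = 11 — holds.
7. a5 = 6, not > 9; antecedent false, conditional vacuously true — holds.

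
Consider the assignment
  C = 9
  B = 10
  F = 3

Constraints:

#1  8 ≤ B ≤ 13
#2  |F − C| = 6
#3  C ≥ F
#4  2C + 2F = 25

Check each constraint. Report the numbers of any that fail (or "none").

#1 B = 10 lies in [8, 13]  yes
#2 |3 − 9| = 6  yes
#3 C = 9, F = 3; 9 ≥ 3  yes
#4 2C + 2F = 2(9) + 2(3) = 24, not 25  no

Constraint 4 does not hold.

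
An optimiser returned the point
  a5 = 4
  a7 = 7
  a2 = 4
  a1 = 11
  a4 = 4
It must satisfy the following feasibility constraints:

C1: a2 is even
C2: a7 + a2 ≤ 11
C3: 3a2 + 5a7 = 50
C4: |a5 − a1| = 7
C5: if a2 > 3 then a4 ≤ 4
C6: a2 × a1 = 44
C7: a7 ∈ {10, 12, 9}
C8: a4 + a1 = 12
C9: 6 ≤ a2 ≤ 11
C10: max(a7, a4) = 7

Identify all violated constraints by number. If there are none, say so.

C1: a2 = 4 is even — satisfied.
C2: a7 + a2 = 7 + 4 = 11; 11 ≤ 11 — satisfied.
C3: 3a2 + 5a7 = 3(4) + 5(7) = 47, not 50 — violated.
C4: |4 − 11| = 7 — satisfied.
C5: a2 = 4 > 3, so we need a4 ≤ 4; a4 = 4 ≤ 4 — satisfied.
C6: a2 × a1 = 4 × 11 = 44 — satisfied.
C7: a7 = 7 is not in {10, 12, 9} — violated.
C8: a4 + a1 = 4 + 11 = 15, not 12 — violated.
C9: a2 = 4 is outside [6, 11] — violated.
C10: max(7, 4) = 7 — satisfied.

Constraints 3, 7, 8, and 9 do not hold.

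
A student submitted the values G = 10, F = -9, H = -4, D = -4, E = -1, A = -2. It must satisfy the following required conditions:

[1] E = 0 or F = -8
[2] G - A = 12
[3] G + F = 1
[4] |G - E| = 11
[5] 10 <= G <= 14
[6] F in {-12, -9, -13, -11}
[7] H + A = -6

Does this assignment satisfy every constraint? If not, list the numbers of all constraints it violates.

Violated: 1.

[1] E = -1 ≠ 0 and F = -9 ≠ -8; both disjuncts false  ✘
[2] G - A = 10 - (-2) = 12  ✔
[3] G + F = 10 + (-9) = 1  ✔
[4] |10 - (-1)| = 11  ✔
[5] G = 10 lies in [10, 14]  ✔
[6] F = -9 is in {-12, -9, -13, -11}  ✔
[7] H + A = -4 + (-2) = -6  ✔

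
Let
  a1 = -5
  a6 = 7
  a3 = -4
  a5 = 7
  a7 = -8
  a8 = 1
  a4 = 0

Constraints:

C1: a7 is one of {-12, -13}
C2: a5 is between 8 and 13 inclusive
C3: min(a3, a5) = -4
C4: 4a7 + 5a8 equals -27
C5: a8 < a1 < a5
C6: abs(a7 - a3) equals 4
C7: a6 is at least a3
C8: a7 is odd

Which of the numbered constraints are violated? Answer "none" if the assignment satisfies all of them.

Violated: 1, 2, 5, and 8.

C1: a7 = -8 is not in {-12, -13}  fails
C2: a5 = 7 is outside [8, 13]  fails
C3: min(-4, 7) = -4  holds
C4: 4a7 + 5a8 = 4(-8) + 5(1) = -27  holds
C5: values 1, -5, 7; a8 = 1 is not < a1 = -5  fails
C6: abs(-8 - (-4)) = 4  holds
C7: a6 = 7, a3 = -4; 7 ≥ -4  holds
C8: a7 = -8 is even  fails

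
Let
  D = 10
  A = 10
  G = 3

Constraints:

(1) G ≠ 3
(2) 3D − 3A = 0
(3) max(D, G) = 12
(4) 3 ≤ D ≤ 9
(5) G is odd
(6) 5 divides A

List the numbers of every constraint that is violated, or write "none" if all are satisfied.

(1) G = 3, but 3 is required to differ — does not hold.
(2) 3D − 3A = 3(10) − 3(10) = 0 — holds.
(3) max(10, 3) = 10, not 12 — does not hold.
(4) D = 10 is outside [3, 9] — does not hold.
(5) G = 3 is odd — holds.
(6) 10 / 5 = 2, so 5 divides 10 — holds.

Violated: 1, 3, and 4.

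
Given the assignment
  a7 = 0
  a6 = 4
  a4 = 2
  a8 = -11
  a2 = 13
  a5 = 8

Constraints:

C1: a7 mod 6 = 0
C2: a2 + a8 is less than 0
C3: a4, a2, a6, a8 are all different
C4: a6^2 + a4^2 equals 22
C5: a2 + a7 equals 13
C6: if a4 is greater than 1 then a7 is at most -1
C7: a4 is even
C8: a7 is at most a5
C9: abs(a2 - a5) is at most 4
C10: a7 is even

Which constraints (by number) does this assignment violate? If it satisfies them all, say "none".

Constraints 2, 4, 6, and 9 are violated.

C1: 0 mod 6 = 0  ✔
C2: a2 + a8 = 13 + (-11) = 2; 2 ≥ 0, bound 0 not met  ✘
C3: values 2, 13, 4, -11 are pairwise distinct  ✔
C4: a6^2 + a4^2 = 4^2 + 2^2 = 16 + 4 = 20, not 22  ✘
C5: a2 + a7 = 13 + 0 = 13  ✔
C6: a4 = 2 > 1, so we need a7 ≤ -1; but a7 = 0 > -1  ✘
C7: a4 = 2 is even  ✔
C8: a7 = 0, a5 = 8; 0 ≤ 8  ✔
C9: abs(13 - 8) = 5; 5 > 4, exceeds bound 4  ✘
C10: a7 = 0 is even  ✔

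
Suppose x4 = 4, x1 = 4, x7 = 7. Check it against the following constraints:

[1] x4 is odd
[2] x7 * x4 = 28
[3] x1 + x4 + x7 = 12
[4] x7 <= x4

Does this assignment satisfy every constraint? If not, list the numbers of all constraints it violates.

[1] x4 = 4 is even  no
[2] x7 * x4 = 7 * 4 = 28  yes
[3] x1 + x4 + x7 = 4 + 4 + 7 = 15, not 12  no
[4] x7 = 7, x4 = 4; 7 > 4 (want ≤)  no

Constraints 1, 3, and 4 are violated.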